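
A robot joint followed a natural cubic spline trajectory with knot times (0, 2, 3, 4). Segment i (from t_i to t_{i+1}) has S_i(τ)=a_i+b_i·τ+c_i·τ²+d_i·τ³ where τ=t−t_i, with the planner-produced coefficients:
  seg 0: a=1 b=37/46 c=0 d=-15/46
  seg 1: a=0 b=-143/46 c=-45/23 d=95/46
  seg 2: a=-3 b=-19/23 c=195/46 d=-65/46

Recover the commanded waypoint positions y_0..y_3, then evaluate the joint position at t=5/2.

y_0 = S_0(0) = a_0 = 1
y_1 = S_1(0) = a_1 = 0
y_2 = S_2(0) = a_2 = -3
y_3 = S_2(1) = -1
t_q=5/2 is in segment 1 (τ=1/2); S_1(τ)=-657/368

y_0=1 y_1=0 y_2=-3 y_3=-1
S(5/2) = -657/368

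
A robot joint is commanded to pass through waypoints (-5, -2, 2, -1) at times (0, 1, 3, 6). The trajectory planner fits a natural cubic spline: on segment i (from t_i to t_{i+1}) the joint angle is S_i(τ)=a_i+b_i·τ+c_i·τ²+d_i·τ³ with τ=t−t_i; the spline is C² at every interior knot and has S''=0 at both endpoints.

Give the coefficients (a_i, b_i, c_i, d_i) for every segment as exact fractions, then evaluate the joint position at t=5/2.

Δ: Δ0=3, Δ1=2, Δ2=-1
row 1: diag=6, rhs=-6; c'=1/3, d'=-1
row 2: denom=10−2·1/3=28/3; d'=(-18−2·-1)/(28/3)=-12/7
back: M2=-12/7
back: M1=-1−1/3·-12/7=-3/7
M: M0=0, M1=-3/7, M2=-12/7, M3=0
seg 0: a=-5, c=M0/2=0, d=(M1−M0)/(6·1)=-1/14, b=Δ0−h0·(2M0+M1)/6=43/14
seg 1: a=-2, c=M1/2=-3/14, d=(M2−M1)/(6·2)=-3/28, b=Δ1−h1·(2M1+M2)/6=20/7
seg 2: a=2, c=M2/2=-6/7, d=(M3−M2)/(6·3)=2/21, b=Δ2−h2·(2M2+M3)/6=5/7
t_q=5/2 → seg 1, τ=3/2; S=-2+20/7·τ+-3/14·τ²+-3/28·τ³=323/224

  seg 0: a=-5 b=43/14 c=0 d=-1/14
  seg 1: a=-2 b=20/7 c=-3/14 d=-3/28
  seg 2: a=2 b=5/7 c=-6/7 d=2/21
S(5/2) = 323/224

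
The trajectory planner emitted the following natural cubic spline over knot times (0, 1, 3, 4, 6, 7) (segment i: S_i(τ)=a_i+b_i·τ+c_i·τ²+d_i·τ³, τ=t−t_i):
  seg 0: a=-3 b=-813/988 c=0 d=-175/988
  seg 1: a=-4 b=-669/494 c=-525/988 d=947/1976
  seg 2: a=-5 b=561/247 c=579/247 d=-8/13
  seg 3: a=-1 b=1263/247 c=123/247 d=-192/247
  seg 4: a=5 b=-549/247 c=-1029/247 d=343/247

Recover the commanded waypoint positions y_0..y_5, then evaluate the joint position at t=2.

y_0=-3 y_1=-4 y_2=-5 y_3=-1 y_4=5 y_5=0
S(2) = -10683/1976

y_0 = S_0(0) = a_0 = -3
y_1 = S_1(0) = a_1 = -4
y_2 = S_2(0) = a_2 = -5
y_3 = S_3(0) = a_3 = -1
y_4 = S_4(0) = a_4 = 5
y_5 = S_4(1) = 0
t_q=2 is in segment 1 (τ=1); S_1(τ)=-10683/1976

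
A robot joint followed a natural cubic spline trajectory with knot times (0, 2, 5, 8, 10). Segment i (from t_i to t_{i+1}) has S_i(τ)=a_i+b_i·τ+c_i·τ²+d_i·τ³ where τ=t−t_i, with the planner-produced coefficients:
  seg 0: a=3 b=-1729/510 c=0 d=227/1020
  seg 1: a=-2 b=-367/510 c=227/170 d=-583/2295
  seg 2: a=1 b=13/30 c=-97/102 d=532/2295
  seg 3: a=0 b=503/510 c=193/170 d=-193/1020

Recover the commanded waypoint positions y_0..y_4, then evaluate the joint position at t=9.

y_0=3 y_1=-2 y_2=1 y_3=0 y_4=5
S(9) = 657/340

y_0 = S_0(0) = a_0 = 3
y_1 = S_1(0) = a_1 = -2
y_2 = S_2(0) = a_2 = 1
y_3 = S_3(0) = a_3 = 0
y_4 = S_3(2) = 5
t_q=9 is in segment 3 (τ=1); S_3(τ)=657/340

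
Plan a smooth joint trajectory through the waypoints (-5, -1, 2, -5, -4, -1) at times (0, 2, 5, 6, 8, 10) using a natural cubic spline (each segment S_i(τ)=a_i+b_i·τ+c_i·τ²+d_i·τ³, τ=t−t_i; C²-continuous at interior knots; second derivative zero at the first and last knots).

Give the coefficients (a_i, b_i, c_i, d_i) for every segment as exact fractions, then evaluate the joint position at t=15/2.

  seg 0: a=-5 b=1079/761 c=0 d=443/3044
  seg 1: a=-1 b=2408/761 c=1329/1522 d=-809/1522
  seg 2: a=2 b=-9053/1522 c=-2976/761 d=4351/1522
  seg 3: a=-5 b=-3952/761 c=7101/1522 d=-5537/6088
  seg 4: a=-4 b=3889/1522 c=-2409/3044 d=803/6088
S(15/2) = -261139/48704

Δ: Δ0=2, Δ1=1, Δ2=-7, Δ3=1/2, Δ4=3/2
row 1: diag=10, rhs=-6; c'=3/10, d'=-3/5
row 2: denom=8−3·3/10=71/10; d'=(-48−3·-3/5)/(71/10)=-462/71
row 3: denom=6−1·10/71=416/71; d'=(45−1·-462/71)/(416/71)=3657/416
row 4: denom=8−2·71/208=761/104; d'=(6−2·3657/416)/(761/104)=-2409/1522
back: M4=-2409/1522
back: M3=3657/416−71/208·-2409/1522=7101/761
back: M2=-462/71−10/71·7101/761=-5952/761
back: M1=-3/5−3/10·-5952/761=1329/761
M: M0=0, M1=1329/761, M2=-5952/761, M3=7101/761, M4=-2409/1522, M5=0
seg 0: a=-5, c=M0/2=0, d=(M1−M0)/(6·2)=443/3044, b=Δ0−h0·(2M0+M1)/6=1079/761
seg 1: a=-1, c=M1/2=1329/1522, d=(M2−M1)/(6·3)=-809/1522, b=Δ1−h1·(2M1+M2)/6=2408/761
seg 2: a=2, c=M2/2=-2976/761, d=(M3−M2)/(6·1)=4351/1522, b=Δ2−h2·(2M2+M3)/6=-9053/1522
seg 3: a=-5, c=M3/2=7101/1522, d=(M4−M3)/(6·2)=-5537/6088, b=Δ3−h3·(2M3+M4)/6=-3952/761
seg 4: a=-4, c=M4/2=-2409/3044, d=(M5−M4)/(6·2)=803/6088, b=Δ4−h4·(2M4+M5)/6=3889/1522
t_q=15/2 → seg 3, τ=3/2; S=-5+-3952/761·τ+7101/1522·τ²+-5537/6088·τ³=-261139/48704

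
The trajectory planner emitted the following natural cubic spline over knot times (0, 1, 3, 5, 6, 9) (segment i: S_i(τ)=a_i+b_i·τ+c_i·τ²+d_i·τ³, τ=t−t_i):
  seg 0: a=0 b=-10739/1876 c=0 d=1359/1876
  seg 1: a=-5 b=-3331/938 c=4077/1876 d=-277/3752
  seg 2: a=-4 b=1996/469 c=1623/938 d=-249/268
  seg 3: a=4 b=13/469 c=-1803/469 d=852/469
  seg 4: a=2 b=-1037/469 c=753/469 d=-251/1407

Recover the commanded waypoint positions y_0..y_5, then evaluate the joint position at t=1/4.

y_0=0 y_1=-5 y_2=-4 y_3=4 y_4=2 y_5=5
S(1/4) = -170465/120064

y_0 = S_0(0) = a_0 = 0
y_1 = S_1(0) = a_1 = -5
y_2 = S_2(0) = a_2 = -4
y_3 = S_3(0) = a_3 = 4
y_4 = S_4(0) = a_4 = 2
y_5 = S_4(3) = 5
t_q=1/4 is in segment 0 (τ=1/4); S_0(τ)=-170465/120064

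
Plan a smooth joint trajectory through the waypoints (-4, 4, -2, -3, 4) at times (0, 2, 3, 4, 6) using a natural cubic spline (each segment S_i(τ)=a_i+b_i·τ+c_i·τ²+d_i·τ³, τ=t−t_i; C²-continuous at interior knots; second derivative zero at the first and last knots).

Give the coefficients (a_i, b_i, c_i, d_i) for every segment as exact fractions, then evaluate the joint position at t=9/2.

  seg 0: a=-4 b=1039/132 c=0 d=-511/528
  seg 1: a=4 b=-247/66 c=-511/88 d=937/264
  seg 2: a=-2 b=-113/24 c=213/44 d=-299/264
  seg 3: a=-3 b=52/33 c=127/88 d=-127/528
S(9/2) = -2649/1408

Δ: Δ0=4, Δ1=-6, Δ2=-1, Δ3=7/2
row 1: diag=6, rhs=-60; c'=1/6, d'=-10
row 2: denom=4−1·1/6=23/6; d'=(30−1·-10)/(23/6)=240/23
row 3: denom=6−1·6/23=132/23; d'=(27−1·240/23)/(132/23)=127/44
back: M3=127/44
back: M2=240/23−6/23·127/44=213/22
back: M1=-10−1/6·213/22=-511/44
M: M0=0, M1=-511/44, M2=213/22, M3=127/44, M4=0
seg 0: a=-4, c=M0/2=0, d=(M1−M0)/(6·2)=-511/528, b=Δ0−h0·(2M0+M1)/6=1039/132
seg 1: a=4, c=M1/2=-511/88, d=(M2−M1)/(6·1)=937/264, b=Δ1−h1·(2M1+M2)/6=-247/66
seg 2: a=-2, c=M2/2=213/44, d=(M3−M2)/(6·1)=-299/264, b=Δ2−h2·(2M2+M3)/6=-113/24
seg 3: a=-3, c=M3/2=127/88, d=(M4−M3)/(6·2)=-127/528, b=Δ3−h3·(2M3+M4)/6=52/33
t_q=9/2 → seg 3, τ=1/2; S=-3+52/33·τ+127/88·τ²+-127/528·τ³=-2649/1408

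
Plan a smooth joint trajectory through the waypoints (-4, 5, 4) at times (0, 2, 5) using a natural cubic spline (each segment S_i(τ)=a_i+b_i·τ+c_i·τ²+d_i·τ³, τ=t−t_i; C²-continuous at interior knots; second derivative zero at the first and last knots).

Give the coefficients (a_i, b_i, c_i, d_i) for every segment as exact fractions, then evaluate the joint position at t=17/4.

  seg 0: a=-4 b=82/15 c=0 d=-29/120
  seg 1: a=5 b=77/30 c=-29/20 d=29/180
S(17/4) = 1349/256

Δ: Δ0=9/2, Δ1=-1/3
row 1: diag=10, rhs=-29; c'=3/10, d'=-29/10
back: M1=-29/10
M: M0=0, M1=-29/10, M2=0
seg 0: a=-4, c=M0/2=0, d=(M1−M0)/(6·2)=-29/120, b=Δ0−h0·(2M0+M1)/6=82/15
seg 1: a=5, c=M1/2=-29/20, d=(M2−M1)/(6·3)=29/180, b=Δ1−h1·(2M1+M2)/6=77/30
t_q=17/4 → seg 1, τ=9/4; S=5+77/30·τ+-29/20·τ²+29/180·τ³=1349/256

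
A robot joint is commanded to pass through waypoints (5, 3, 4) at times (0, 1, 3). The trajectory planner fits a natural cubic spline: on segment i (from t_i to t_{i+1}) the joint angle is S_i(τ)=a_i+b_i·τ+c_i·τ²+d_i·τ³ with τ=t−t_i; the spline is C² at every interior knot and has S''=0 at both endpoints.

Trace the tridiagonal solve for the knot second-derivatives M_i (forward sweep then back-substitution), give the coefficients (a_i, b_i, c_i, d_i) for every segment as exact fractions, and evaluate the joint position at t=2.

Δ: Δ0=-2, Δ1=1/2
row 1: diag=6, rhs=15; c'=1/3, d'=5/2
back: M1=5/2
M: M0=0, M1=5/2, M2=0
seg 0: a=5, c=M0/2=0, d=(M1−M0)/(6·1)=5/12, b=Δ0−h0·(2M0+M1)/6=-29/12
seg 1: a=3, c=M1/2=5/4, d=(M2−M1)/(6·2)=-5/24, b=Δ1−h1·(2M1+M2)/6=-7/6
t_q=2 → seg 1, τ=1; S=3+-7/6·τ+5/4·τ²+-5/24·τ³=23/8

  seg 0: a=5 b=-29/12 c=0 d=5/12
  seg 1: a=3 b=-7/6 c=5/4 d=-5/24
S(2) = 23/8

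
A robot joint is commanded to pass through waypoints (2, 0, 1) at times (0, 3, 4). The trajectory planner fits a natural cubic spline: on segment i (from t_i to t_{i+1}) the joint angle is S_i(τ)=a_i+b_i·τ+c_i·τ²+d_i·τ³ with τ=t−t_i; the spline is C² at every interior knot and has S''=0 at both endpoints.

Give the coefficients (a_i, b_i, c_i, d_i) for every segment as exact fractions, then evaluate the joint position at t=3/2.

Δ: Δ0=-2/3, Δ1=1
row 1: diag=8, rhs=10; c'=1/8, d'=5/4
back: M1=5/4
M: M0=0, M1=5/4, M2=0
seg 0: a=2, c=M0/2=0, d=(M1−M0)/(6·3)=5/72, b=Δ0−h0·(2M0+M1)/6=-31/24
seg 1: a=0, c=M1/2=5/8, d=(M2−M1)/(6·1)=-5/24, b=Δ1−h1·(2M1+M2)/6=7/12
t_q=3/2 → seg 0, τ=3/2; S=2+-31/24·τ+0·τ²+5/72·τ³=19/64

  seg 0: a=2 b=-31/24 c=0 d=5/72
  seg 1: a=0 b=7/12 c=5/8 d=-5/24
S(3/2) = 19/64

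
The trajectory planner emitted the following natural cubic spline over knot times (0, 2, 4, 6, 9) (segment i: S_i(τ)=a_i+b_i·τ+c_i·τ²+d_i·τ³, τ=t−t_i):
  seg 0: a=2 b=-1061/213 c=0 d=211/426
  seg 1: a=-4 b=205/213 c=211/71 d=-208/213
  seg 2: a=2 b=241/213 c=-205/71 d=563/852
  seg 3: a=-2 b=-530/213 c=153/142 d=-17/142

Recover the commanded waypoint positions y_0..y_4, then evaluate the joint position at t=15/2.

y_0 = S_0(0) = a_0 = 2
y_1 = S_1(0) = a_1 = -4
y_2 = S_2(0) = a_2 = 2
y_3 = S_3(0) = a_3 = -2
y_4 = S_3(3) = -3
t_q=15/2 is in segment 3 (τ=3/2); S_3(τ)=-4217/1136

y_0=2 y_1=-4 y_2=2 y_3=-2 y_4=-3
S(15/2) = -4217/1136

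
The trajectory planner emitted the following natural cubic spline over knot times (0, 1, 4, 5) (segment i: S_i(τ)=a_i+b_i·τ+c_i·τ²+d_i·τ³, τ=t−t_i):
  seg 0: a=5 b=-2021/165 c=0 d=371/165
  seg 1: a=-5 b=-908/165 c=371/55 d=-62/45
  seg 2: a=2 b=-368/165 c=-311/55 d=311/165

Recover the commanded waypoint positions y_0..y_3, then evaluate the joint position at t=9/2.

y_0 = S_0(0) = a_0 = 5
y_1 = S_1(0) = a_1 = -5
y_2 = S_2(0) = a_2 = 2
y_3 = S_2(1) = -4
t_q=9/2 is in segment 2 (τ=1/2); S_2(τ)=-129/440

y_0=5 y_1=-5 y_2=2 y_3=-4
S(9/2) = -129/440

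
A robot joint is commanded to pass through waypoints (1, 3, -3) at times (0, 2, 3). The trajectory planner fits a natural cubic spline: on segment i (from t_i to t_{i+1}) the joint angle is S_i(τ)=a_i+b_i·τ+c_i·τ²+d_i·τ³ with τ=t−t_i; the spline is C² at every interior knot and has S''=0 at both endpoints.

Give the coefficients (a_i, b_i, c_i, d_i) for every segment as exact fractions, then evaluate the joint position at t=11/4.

Δ: Δ0=1, Δ1=-6
row 1: diag=6, rhs=-42; c'=1/6, d'=-7
back: M1=-7
M: M0=0, M1=-7, M2=0
seg 0: a=1, c=M0/2=0, d=(M1−M0)/(6·2)=-7/12, b=Δ0−h0·(2M0+M1)/6=10/3
seg 1: a=3, c=M1/2=-7/2, d=(M2−M1)/(6·1)=7/6, b=Δ1−h1·(2M1+M2)/6=-11/3
t_q=11/4 → seg 1, τ=3/4; S=3+-11/3·τ+-7/2·τ²+7/6·τ³=-157/128

  seg 0: a=1 b=10/3 c=0 d=-7/12
  seg 1: a=3 b=-11/3 c=-7/2 d=7/6
S(11/4) = -157/128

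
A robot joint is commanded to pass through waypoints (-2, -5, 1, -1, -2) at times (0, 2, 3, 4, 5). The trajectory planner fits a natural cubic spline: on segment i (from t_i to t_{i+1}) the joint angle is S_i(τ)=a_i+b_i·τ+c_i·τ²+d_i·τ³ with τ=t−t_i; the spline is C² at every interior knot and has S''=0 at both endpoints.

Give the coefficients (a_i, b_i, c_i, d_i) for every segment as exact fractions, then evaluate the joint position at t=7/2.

Δ: Δ0=-3/2, Δ1=6, Δ2=-2, Δ3=-1
row 1: diag=6, rhs=45; c'=1/6, d'=15/2
row 2: denom=4−1·1/6=23/6; d'=(-48−1·15/2)/(23/6)=-333/23
row 3: denom=4−1·6/23=86/23; d'=(6−1·-333/23)/(86/23)=471/86
back: M3=471/86
back: M2=-333/23−6/23·471/86=-684/43
back: M1=15/2−1/6·-684/43=873/86
M: M0=0, M1=873/86, M2=-684/43, M3=471/86, M4=0
seg 0: a=-2, c=M0/2=0, d=(M1−M0)/(6·2)=291/344, b=Δ0−h0·(2M0+M1)/6=-210/43
seg 1: a=-5, c=M1/2=873/172, d=(M2−M1)/(6·1)=-747/172, b=Δ1−h1·(2M1+M2)/6=453/86
seg 2: a=1, c=M2/2=-342/43, d=(M3−M2)/(6·1)=613/172, b=Δ2−h2·(2M2+M3)/6=411/172
seg 3: a=-1, c=M3/2=471/172, d=(M4−M3)/(6·1)=-157/172, b=Δ3−h3·(2M3+M4)/6=-243/86
t_q=7/2 → seg 2, τ=1/2; S=1+411/172·τ+-342/43·τ²+613/172·τ³=897/1376

  seg 0: a=-2 b=-210/43 c=0 d=291/344
  seg 1: a=-5 b=453/86 c=873/172 d=-747/172
  seg 2: a=1 b=411/172 c=-342/43 d=613/172
  seg 3: a=-1 b=-243/86 c=471/172 d=-157/172
S(7/2) = 897/1376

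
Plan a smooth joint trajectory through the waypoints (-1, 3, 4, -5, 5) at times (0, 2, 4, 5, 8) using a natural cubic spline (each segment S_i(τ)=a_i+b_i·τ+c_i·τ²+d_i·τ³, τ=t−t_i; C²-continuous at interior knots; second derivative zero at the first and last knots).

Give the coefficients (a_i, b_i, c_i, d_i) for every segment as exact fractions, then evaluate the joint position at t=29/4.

  seg 0: a=-1 b=1427/1032 c=0 d=637/4128
  seg 1: a=3 b=1669/516 c=637/688 d=-4733/4128
  seg 2: a=4 b=-7039/1032 c=-256/43 d=3895/1032
  seg 3: a=-5 b=-3821/516 c=1847/344 d=-1847/3096
S(29/4) = -28075/22016

Δ: Δ0=2, Δ1=1/2, Δ2=-9, Δ3=10/3
row 1: diag=8, rhs=-9; c'=1/4, d'=-9/8
row 2: denom=6−2·1/4=11/2; d'=(-57−2·-9/8)/(11/2)=-219/22
row 3: denom=8−1·2/11=86/11; d'=(74−1·-219/22)/(86/11)=1847/172
back: M3=1847/172
back: M2=-219/22−2/11·1847/172=-512/43
back: M1=-9/8−1/4·-512/43=637/344
M: M0=0, M1=637/344, M2=-512/43, M3=1847/172, M4=0
seg 0: a=-1, c=M0/2=0, d=(M1−M0)/(6·2)=637/4128, b=Δ0−h0·(2M0+M1)/6=1427/1032
seg 1: a=3, c=M1/2=637/688, d=(M2−M1)/(6·2)=-4733/4128, b=Δ1−h1·(2M1+M2)/6=1669/516
seg 2: a=4, c=M2/2=-256/43, d=(M3−M2)/(6·1)=3895/1032, b=Δ2−h2·(2M2+M3)/6=-7039/1032
seg 3: a=-5, c=M3/2=1847/344, d=(M4−M3)/(6·3)=-1847/3096, b=Δ3−h3·(2M3+M4)/6=-3821/516
t_q=29/4 → seg 3, τ=9/4; S=-5+-3821/516·τ+1847/344·τ²+-1847/3096·τ³=-28075/22016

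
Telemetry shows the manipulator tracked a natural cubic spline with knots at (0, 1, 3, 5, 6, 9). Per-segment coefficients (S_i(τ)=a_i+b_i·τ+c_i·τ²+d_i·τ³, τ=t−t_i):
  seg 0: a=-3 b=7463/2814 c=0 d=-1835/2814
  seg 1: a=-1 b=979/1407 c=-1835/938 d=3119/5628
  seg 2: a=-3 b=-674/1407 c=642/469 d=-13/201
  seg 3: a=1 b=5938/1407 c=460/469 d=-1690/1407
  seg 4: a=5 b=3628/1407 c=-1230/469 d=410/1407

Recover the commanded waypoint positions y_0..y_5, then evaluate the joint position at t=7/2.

y_0 = S_0(0) = a_0 = -3
y_1 = S_1(0) = a_1 = -1
y_2 = S_2(0) = a_2 = -3
y_3 = S_3(0) = a_3 = 1
y_4 = S_4(0) = a_4 = 5
y_5 = S_4(3) = -3
t_q=7/2 is in segment 2 (τ=1/2); S_2(τ)=-10901/3752

y_0=-3 y_1=-1 y_2=-3 y_3=1 y_4=5 y_5=-3
S(7/2) = -10901/3752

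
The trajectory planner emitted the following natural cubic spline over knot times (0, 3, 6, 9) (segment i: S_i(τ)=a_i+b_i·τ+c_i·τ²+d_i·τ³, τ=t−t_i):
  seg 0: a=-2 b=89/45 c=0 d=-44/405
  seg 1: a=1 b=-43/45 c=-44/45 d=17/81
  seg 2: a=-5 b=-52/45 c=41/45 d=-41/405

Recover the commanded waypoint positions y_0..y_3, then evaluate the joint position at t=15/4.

y_0 = S_0(0) = a_0 = -2
y_1 = S_1(0) = a_1 = 1
y_2 = S_2(0) = a_2 = -5
y_3 = S_2(3) = -3
t_q=15/4 is in segment 1 (τ=3/4); S_1(τ)=-57/320

y_0=-2 y_1=1 y_2=-5 y_3=-3
S(15/4) = -57/320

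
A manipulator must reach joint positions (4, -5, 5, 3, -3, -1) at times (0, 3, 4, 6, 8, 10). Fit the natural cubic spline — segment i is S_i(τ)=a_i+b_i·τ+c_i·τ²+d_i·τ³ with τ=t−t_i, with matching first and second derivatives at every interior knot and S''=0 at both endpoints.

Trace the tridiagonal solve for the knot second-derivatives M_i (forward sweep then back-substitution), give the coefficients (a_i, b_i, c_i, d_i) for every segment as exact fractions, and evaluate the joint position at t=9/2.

  seg 0: a=4 b=-5580/641 c=0 d=1219/1923
  seg 1: a=-5 b=5391/641 c=3657/641 d=-2638/641
  seg 2: a=5 b=4791/641 c=-4257/641 d=1541/1282
  seg 3: a=3 b=-2991/641 c=366/641 d=84/641
  seg 4: a=-3 b=-519/641 c=870/641 d=-145/641
S(9/2) = 74121/10256

Δ: Δ0=-3, Δ1=10, Δ2=-1, Δ3=-3, Δ4=1
row 1: diag=8, rhs=78; c'=1/8, d'=39/4
row 2: denom=6−1·1/8=47/8; d'=(-66−1·39/4)/(47/8)=-606/47
row 3: denom=8−2·16/47=344/47; d'=(-12−2·-606/47)/(344/47)=81/43
row 4: denom=8−2·47/172=641/86; d'=(24−2·81/43)/(641/86)=1740/641
back: M4=1740/641
back: M3=81/43−47/172·1740/641=732/641
back: M2=-606/47−16/47·732/641=-8514/641
back: M1=39/4−1/8·-8514/641=7314/641
M: M0=0, M1=7314/641, M2=-8514/641, M3=732/641, M4=1740/641, M5=0
seg 0: a=4, c=M0/2=0, d=(M1−M0)/(6·3)=1219/1923, b=Δ0−h0·(2M0+M1)/6=-5580/641
seg 1: a=-5, c=M1/2=3657/641, d=(M2−M1)/(6·1)=-2638/641, b=Δ1−h1·(2M1+M2)/6=5391/641
seg 2: a=5, c=M2/2=-4257/641, d=(M3−M2)/(6·2)=1541/1282, b=Δ2−h2·(2M2+M3)/6=4791/641
seg 3: a=3, c=M3/2=366/641, d=(M4−M3)/(6·2)=84/641, b=Δ3−h3·(2M3+M4)/6=-2991/641
seg 4: a=-3, c=M4/2=870/641, d=(M5−M4)/(6·2)=-145/641, b=Δ4−h4·(2M4+M5)/6=-519/641
t_q=9/2 → seg 2, τ=1/2; S=5+4791/641·τ+-4257/641·τ²+1541/1282·τ³=74121/10256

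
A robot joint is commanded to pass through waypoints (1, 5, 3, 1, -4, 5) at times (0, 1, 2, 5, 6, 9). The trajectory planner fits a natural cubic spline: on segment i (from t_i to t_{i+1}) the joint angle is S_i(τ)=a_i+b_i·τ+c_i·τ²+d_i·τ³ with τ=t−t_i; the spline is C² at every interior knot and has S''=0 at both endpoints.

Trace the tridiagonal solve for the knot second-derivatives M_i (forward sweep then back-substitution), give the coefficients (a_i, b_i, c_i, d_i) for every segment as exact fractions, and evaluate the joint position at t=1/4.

Δ: Δ0=4, Δ1=-2, Δ2=-2/3, Δ3=-5, Δ4=3
row 1: diag=4, rhs=-36; c'=1/4, d'=-9
row 2: denom=8−1·1/4=31/4; d'=(8−1·-9)/(31/4)=68/31
row 3: denom=8−3·12/31=212/31; d'=(-26−3·68/31)/(212/31)=-505/106
row 4: denom=8−1·31/212=1665/212; d'=(48−1·-505/106)/(1665/212)=11186/1665
back: M4=11186/1665
back: M3=-505/106−31/212·11186/1665=-9568/1665
back: M2=68/31−12/31·-9568/1665=2452/555
back: M1=-9−1/4·2452/555=-5608/555
M: M0=0, M1=-5608/555, M2=2452/555, M3=-9568/1665, M4=11186/1665, M5=0
seg 0: a=1, c=M0/2=0, d=(M1−M0)/(6·1)=-2804/1665, b=Δ0−h0·(2M0+M1)/6=9464/1665
seg 1: a=5, c=M1/2=-2804/555, d=(M2−M1)/(6·1)=806/333, b=Δ1−h1·(2M1+M2)/6=1052/1665
seg 2: a=3, c=M2/2=1226/555, d=(M3−M2)/(6·3)=-8462/14985, b=Δ2−h2·(2M2+M3)/6=-3682/1665
seg 3: a=1, c=M3/2=-4784/1665, d=(M4−M3)/(6·1)=1153/555, b=Δ3−h3·(2M3+M4)/6=-1400/333
seg 4: a=-4, c=M4/2=5593/1665, d=(M5−M4)/(6·3)=-5593/14985, b=Δ4−h4·(2M4+M5)/6=-6191/1665
t_q=1/4 → seg 0, τ=1/4; S=1+9464/1665·τ+0·τ²+-2804/1665·τ³=4253/1776

  seg 0: a=1 b=9464/1665 c=0 d=-2804/1665
  seg 1: a=5 b=1052/1665 c=-2804/555 d=806/333
  seg 2: a=3 b=-3682/1665 c=1226/555 d=-8462/14985
  seg 3: a=1 b=-1400/333 c=-4784/1665 d=1153/555
  seg 4: a=-4 b=-6191/1665 c=5593/1665 d=-5593/14985
S(1/4) = 4253/1776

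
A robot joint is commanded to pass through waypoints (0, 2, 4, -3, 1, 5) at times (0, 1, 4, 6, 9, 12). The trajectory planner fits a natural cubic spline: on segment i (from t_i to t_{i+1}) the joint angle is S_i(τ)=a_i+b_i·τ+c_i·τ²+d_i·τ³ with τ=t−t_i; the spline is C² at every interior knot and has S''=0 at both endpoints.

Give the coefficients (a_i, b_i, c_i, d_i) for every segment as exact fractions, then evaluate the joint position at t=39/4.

  seg 0: a=0 b=3261/1666 c=0 d=71/1666
  seg 1: a=2 b=1737/833 c=213/1666 d=-9007/44982
  seg 2: a=4 b=-4255/1666 c=-4184/2499 d=1501/2499
  seg 3: a=-3 b=-1459/714 c=4822/2499 d=-12055/44982
  seg 4: a=1 b=5743/2499 c=-2411/4998 d=2411/44982
S(39/4) = 37697/15232

Δ: Δ0=2, Δ1=2/3, Δ2=-7/2, Δ3=4/3, Δ4=4/3
row 1: diag=8, rhs=-8; c'=3/8, d'=-1
row 2: denom=10−3·3/8=71/8; d'=(-25−3·-1)/(71/8)=-176/71
row 3: denom=10−2·16/71=678/71; d'=(29−2·-176/71)/(678/71)=2411/678
row 4: denom=12−3·71/226=2499/226; d'=(0−3·2411/678)/(2499/226)=-2411/2499
back: M4=-2411/2499
back: M3=2411/678−71/226·-2411/2499=9644/2499
back: M2=-176/71−16/71·9644/2499=-8368/2499
back: M1=-1−3/8·-8368/2499=213/833
M: M0=0, M1=213/833, M2=-8368/2499, M3=9644/2499, M4=-2411/2499, M5=0
seg 0: a=0, c=M0/2=0, d=(M1−M0)/(6·1)=71/1666, b=Δ0−h0·(2M0+M1)/6=3261/1666
seg 1: a=2, c=M1/2=213/1666, d=(M2−M1)/(6·3)=-9007/44982, b=Δ1−h1·(2M1+M2)/6=1737/833
seg 2: a=4, c=M2/2=-4184/2499, d=(M3−M2)/(6·2)=1501/2499, b=Δ2−h2·(2M2+M3)/6=-4255/1666
seg 3: a=-3, c=M3/2=4822/2499, d=(M4−M3)/(6·3)=-12055/44982, b=Δ3−h3·(2M3+M4)/6=-1459/714
seg 4: a=1, c=M4/2=-2411/4998, d=(M5−M4)/(6·3)=2411/44982, b=Δ4−h4·(2M4+M5)/6=5743/2499
t_q=39/4 → seg 4, τ=3/4; S=1+5743/2499·τ+-2411/4998·τ²+2411/44982·τ³=37697/15232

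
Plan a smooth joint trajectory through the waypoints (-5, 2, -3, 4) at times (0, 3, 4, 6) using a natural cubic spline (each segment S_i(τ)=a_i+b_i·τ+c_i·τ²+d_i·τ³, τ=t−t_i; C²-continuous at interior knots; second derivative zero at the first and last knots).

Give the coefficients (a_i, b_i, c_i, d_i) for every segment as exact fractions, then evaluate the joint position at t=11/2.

  seg 0: a=-5 b=1603/282 c=0 d=-35/94
  seg 1: a=2 b=-616/141 c=-315/94 d=767/282
  seg 2: a=-3 b=-821/282 c=226/47 d=-113/141
S(11/2) = 281/376

Δ: Δ0=7/3, Δ1=-5, Δ2=7/2
row 1: diag=8, rhs=-44; c'=1/8, d'=-11/2
row 2: denom=6−1·1/8=47/8; d'=(51−1·-11/2)/(47/8)=452/47
back: M2=452/47
back: M1=-11/2−1/8·452/47=-315/47
M: M0=0, M1=-315/47, M2=452/47, M3=0
seg 0: a=-5, c=M0/2=0, d=(M1−M0)/(6·3)=-35/94, b=Δ0−h0·(2M0+M1)/6=1603/282
seg 1: a=2, c=M1/2=-315/94, d=(M2−M1)/(6·1)=767/282, b=Δ1−h1·(2M1+M2)/6=-616/141
seg 2: a=-3, c=M2/2=226/47, d=(M3−M2)/(6·2)=-113/141, b=Δ2−h2·(2M2+M3)/6=-821/282
t_q=11/2 → seg 2, τ=3/2; S=-3+-821/282·τ+226/47·τ²+-113/141·τ³=281/376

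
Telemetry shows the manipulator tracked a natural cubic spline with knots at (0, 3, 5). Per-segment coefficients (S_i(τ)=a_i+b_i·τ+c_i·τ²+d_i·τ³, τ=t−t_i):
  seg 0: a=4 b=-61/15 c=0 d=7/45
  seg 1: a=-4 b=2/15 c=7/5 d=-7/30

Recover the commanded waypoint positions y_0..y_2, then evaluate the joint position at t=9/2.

y_0=4 y_1=-4 y_2=0
S(9/2) = -23/16

y_0 = S_0(0) = a_0 = 4
y_1 = S_1(0) = a_1 = -4
y_2 = S_1(2) = 0
t_q=9/2 is in segment 1 (τ=3/2); S_1(τ)=-23/16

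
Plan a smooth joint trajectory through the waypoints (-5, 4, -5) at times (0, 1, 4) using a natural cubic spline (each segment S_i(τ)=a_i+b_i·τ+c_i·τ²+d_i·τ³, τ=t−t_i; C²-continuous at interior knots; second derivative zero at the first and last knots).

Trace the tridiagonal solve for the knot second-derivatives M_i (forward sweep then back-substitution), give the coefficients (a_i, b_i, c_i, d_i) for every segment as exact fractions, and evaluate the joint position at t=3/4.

  seg 0: a=-5 b=21/2 c=0 d=-3/2
  seg 1: a=4 b=6 c=-9/2 d=1/2
S(3/4) = 287/128

Δ: Δ0=9, Δ1=-3
row 1: diag=8, rhs=-72; c'=3/8, d'=-9
back: M1=-9
M: M0=0, M1=-9, M2=0
seg 0: a=-5, c=M0/2=0, d=(M1−M0)/(6·1)=-3/2, b=Δ0−h0·(2M0+M1)/6=21/2
seg 1: a=4, c=M1/2=-9/2, d=(M2−M1)/(6·3)=1/2, b=Δ1−h1·(2M1+M2)/6=6
t_q=3/4 → seg 0, τ=3/4; S=-5+21/2·τ+0·τ²+-3/2·τ³=287/128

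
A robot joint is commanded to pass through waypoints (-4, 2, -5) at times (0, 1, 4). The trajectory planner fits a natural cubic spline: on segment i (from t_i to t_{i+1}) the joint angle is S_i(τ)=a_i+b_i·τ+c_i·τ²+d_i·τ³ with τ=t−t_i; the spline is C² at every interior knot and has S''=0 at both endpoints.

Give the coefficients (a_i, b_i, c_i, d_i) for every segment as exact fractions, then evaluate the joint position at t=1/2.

Δ: Δ0=6, Δ1=-7/3
row 1: diag=8, rhs=-50; c'=3/8, d'=-25/4
back: M1=-25/4
M: M0=0, M1=-25/4, M2=0
seg 0: a=-4, c=M0/2=0, d=(M1−M0)/(6·1)=-25/24, b=Δ0−h0·(2M0+M1)/6=169/24
seg 1: a=2, c=M1/2=-25/8, d=(M2−M1)/(6·3)=25/72, b=Δ1−h1·(2M1+M2)/6=47/12
t_q=1/2 → seg 0, τ=1/2; S=-4+169/24·τ+0·τ²+-25/24·τ³=-39/64

  seg 0: a=-4 b=169/24 c=0 d=-25/24
  seg 1: a=2 b=47/12 c=-25/8 d=25/72
S(1/2) = -39/64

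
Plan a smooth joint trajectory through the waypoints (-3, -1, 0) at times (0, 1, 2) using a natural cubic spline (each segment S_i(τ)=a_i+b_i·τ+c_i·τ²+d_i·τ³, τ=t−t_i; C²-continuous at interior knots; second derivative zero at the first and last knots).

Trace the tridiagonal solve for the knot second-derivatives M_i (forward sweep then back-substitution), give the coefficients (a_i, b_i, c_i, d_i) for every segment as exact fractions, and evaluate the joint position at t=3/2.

Δ: Δ0=2, Δ1=1
row 1: diag=4, rhs=-6; c'=1/4, d'=-3/2
back: M1=-3/2
M: M0=0, M1=-3/2, M2=0
seg 0: a=-3, c=M0/2=0, d=(M1−M0)/(6·1)=-1/4, b=Δ0−h0·(2M0+M1)/6=9/4
seg 1: a=-1, c=M1/2=-3/4, d=(M2−M1)/(6·1)=1/4, b=Δ1−h1·(2M1+M2)/6=3/2
t_q=3/2 → seg 1, τ=1/2; S=-1+3/2·τ+-3/4·τ²+1/4·τ³=-13/32

  seg 0: a=-3 b=9/4 c=0 d=-1/4
  seg 1: a=-1 b=3/2 c=-3/4 d=1/4
S(3/2) = -13/32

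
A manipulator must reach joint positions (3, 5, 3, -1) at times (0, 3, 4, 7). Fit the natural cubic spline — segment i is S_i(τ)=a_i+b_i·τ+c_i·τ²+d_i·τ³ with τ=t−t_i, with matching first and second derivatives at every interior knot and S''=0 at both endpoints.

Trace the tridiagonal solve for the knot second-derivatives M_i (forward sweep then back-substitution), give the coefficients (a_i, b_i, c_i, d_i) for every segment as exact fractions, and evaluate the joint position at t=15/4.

  seg 0: a=3 b=12/7 c=0 d=-22/189
  seg 1: a=5 b=-10/7 c=-22/21 d=10/21
  seg 2: a=3 b=-44/21 c=8/21 d=-8/189
S(15/4) = 793/224

Δ: Δ0=2/3, Δ1=-2, Δ2=-4/3
row 1: diag=8, rhs=-16; c'=1/8, d'=-2
row 2: denom=8−1·1/8=63/8; d'=(4−1·-2)/(63/8)=16/21
back: M2=16/21
back: M1=-2−1/8·16/21=-44/21
M: M0=0, M1=-44/21, M2=16/21, M3=0
seg 0: a=3, c=M0/2=0, d=(M1−M0)/(6·3)=-22/189, b=Δ0−h0·(2M0+M1)/6=12/7
seg 1: a=5, c=M1/2=-22/21, d=(M2−M1)/(6·1)=10/21, b=Δ1−h1·(2M1+M2)/6=-10/7
seg 2: a=3, c=M2/2=8/21, d=(M3−M2)/(6·3)=-8/189, b=Δ2−h2·(2M2+M3)/6=-44/21
t_q=15/4 → seg 1, τ=3/4; S=5+-10/7·τ+-22/21·τ²+10/21·τ³=793/224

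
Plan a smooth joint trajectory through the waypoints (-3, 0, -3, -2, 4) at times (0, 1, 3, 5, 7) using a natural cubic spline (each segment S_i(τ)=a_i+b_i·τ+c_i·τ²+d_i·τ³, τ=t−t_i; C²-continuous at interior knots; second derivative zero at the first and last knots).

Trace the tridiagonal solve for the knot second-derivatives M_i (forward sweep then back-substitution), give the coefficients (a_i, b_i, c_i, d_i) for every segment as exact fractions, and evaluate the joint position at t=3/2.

  seg 0: a=-3 b=319/82 c=0 d=-73/82
  seg 1: a=0 b=50/41 c=-219/82 d=215/328
  seg 2: a=-3 b=-131/82 c=207/164 d=-35/328
  seg 3: a=-2 b=89/41 c=51/82 d=-17/164
S(3/2) = 63/2624

Δ: Δ0=3, Δ1=-3/2, Δ2=1/2, Δ3=3
row 1: diag=6, rhs=-27; c'=1/3, d'=-9/2
row 2: denom=8−2·1/3=22/3; d'=(12−2·-9/2)/(22/3)=63/22
row 3: denom=8−2·3/11=82/11; d'=(15−2·63/22)/(82/11)=51/41
back: M3=51/41
back: M2=63/22−3/11·51/41=207/82
back: M1=-9/2−1/3·207/82=-219/41
M: M0=0, M1=-219/41, M2=207/82, M3=51/41, M4=0
seg 0: a=-3, c=M0/2=0, d=(M1−M0)/(6·1)=-73/82, b=Δ0−h0·(2M0+M1)/6=319/82
seg 1: a=0, c=M1/2=-219/82, d=(M2−M1)/(6·2)=215/328, b=Δ1−h1·(2M1+M2)/6=50/41
seg 2: a=-3, c=M2/2=207/164, d=(M3−M2)/(6·2)=-35/328, b=Δ2−h2·(2M2+M3)/6=-131/82
seg 3: a=-2, c=M3/2=51/82, d=(M4−M3)/(6·2)=-17/164, b=Δ3−h3·(2M3+M4)/6=89/41
t_q=3/2 → seg 1, τ=1/2; S=0+50/41·τ+-219/82·τ²+215/328·τ³=63/2624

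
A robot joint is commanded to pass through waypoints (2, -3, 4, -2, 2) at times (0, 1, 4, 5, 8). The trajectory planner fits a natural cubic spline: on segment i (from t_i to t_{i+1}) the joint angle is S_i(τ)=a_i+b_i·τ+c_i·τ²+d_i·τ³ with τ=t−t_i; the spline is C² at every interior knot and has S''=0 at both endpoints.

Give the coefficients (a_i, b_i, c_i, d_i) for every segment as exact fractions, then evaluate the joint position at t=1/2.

  seg 0: a=2 b=-79/12 c=0 d=19/12
  seg 1: a=-3 b=-11/6 c=19/4 d=-121/108
  seg 2: a=4 b=-43/12 c=-16/3 d=35/12
  seg 3: a=-2 b=-11/2 c=41/12 d=-41/108
S(1/2) = -35/32

Δ: Δ0=-5, Δ1=7/3, Δ2=-6, Δ3=4/3
row 1: diag=8, rhs=44; c'=3/8, d'=11/2
row 2: denom=8−3·3/8=55/8; d'=(-50−3·11/2)/(55/8)=-532/55
row 3: denom=8−1·8/55=432/55; d'=(44−1·-532/55)/(432/55)=41/6
back: M3=41/6
back: M2=-532/55−8/55·41/6=-32/3
back: M1=11/2−3/8·-32/3=19/2
M: M0=0, M1=19/2, M2=-32/3, M3=41/6, M4=0
seg 0: a=2, c=M0/2=0, d=(M1−M0)/(6·1)=19/12, b=Δ0−h0·(2M0+M1)/6=-79/12
seg 1: a=-3, c=M1/2=19/4, d=(M2−M1)/(6·3)=-121/108, b=Δ1−h1·(2M1+M2)/6=-11/6
seg 2: a=4, c=M2/2=-16/3, d=(M3−M2)/(6·1)=35/12, b=Δ2−h2·(2M2+M3)/6=-43/12
seg 3: a=-2, c=M3/2=41/12, d=(M4−M3)/(6·3)=-41/108, b=Δ3−h3·(2M3+M4)/6=-11/2
t_q=1/2 → seg 0, τ=1/2; S=2+-79/12·τ+0·τ²+19/12·τ³=-35/32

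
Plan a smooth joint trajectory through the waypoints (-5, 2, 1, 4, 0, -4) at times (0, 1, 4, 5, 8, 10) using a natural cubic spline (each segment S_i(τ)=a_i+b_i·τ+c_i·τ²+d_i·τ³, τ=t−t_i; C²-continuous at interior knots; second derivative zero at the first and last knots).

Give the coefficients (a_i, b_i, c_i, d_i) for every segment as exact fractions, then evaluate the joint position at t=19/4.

Δ: Δ0=7, Δ1=-1/3, Δ2=3, Δ3=-4/3, Δ4=-2
row 1: diag=8, rhs=-44; c'=3/8, d'=-11/2
row 2: denom=8−3·3/8=55/8; d'=(20−3·-11/2)/(55/8)=292/55
row 3: denom=8−1·8/55=432/55; d'=(-26−1·292/55)/(432/55)=-287/72
row 4: denom=10−3·55/144=425/48; d'=(-4−3·-287/72)/(425/48)=382/425
back: M4=382/425
back: M3=-287/72−55/144·382/425=-368/85
back: M2=292/55−8/55·-368/85=2524/425
back: M1=-11/2−3/8·2524/425=-3284/425
M: M0=0, M1=-3284/425, M2=2524/425, M3=-368/85, M4=382/425, M5=0
seg 0: a=-5, c=M0/2=0, d=(M1−M0)/(6·1)=-1642/1275, b=Δ0−h0·(2M0+M1)/6=10567/1275
seg 1: a=2, c=M1/2=-1642/425, d=(M2−M1)/(6·3)=968/1275, b=Δ1−h1·(2M1+M2)/6=5641/1275
seg 2: a=1, c=M2/2=1262/425, d=(M3−M2)/(6·1)=-2182/1275, b=Δ2−h2·(2M2+M3)/6=2221/1275
seg 3: a=4, c=M3/2=-184/85, d=(M4−M3)/(6·3)=1111/3825, b=Δ3−h3·(2M3+M4)/6=191/75
seg 4: a=0, c=M4/2=191/425, d=(M5−M4)/(6·2)=-191/2550, b=Δ4−h4·(2M4+M5)/6=-3314/1275
t_q=19/4 → seg 2, τ=3/4; S=1+2221/1275·τ+1262/425·τ²+-2182/1275·τ³=8853/2720

  seg 0: a=-5 b=10567/1275 c=0 d=-1642/1275
  seg 1: a=2 b=5641/1275 c=-1642/425 d=968/1275
  seg 2: a=1 b=2221/1275 c=1262/425 d=-2182/1275
  seg 3: a=4 b=191/75 c=-184/85 d=1111/3825
  seg 4: a=0 b=-3314/1275 c=191/425 d=-191/2550
S(19/4) = 8853/2720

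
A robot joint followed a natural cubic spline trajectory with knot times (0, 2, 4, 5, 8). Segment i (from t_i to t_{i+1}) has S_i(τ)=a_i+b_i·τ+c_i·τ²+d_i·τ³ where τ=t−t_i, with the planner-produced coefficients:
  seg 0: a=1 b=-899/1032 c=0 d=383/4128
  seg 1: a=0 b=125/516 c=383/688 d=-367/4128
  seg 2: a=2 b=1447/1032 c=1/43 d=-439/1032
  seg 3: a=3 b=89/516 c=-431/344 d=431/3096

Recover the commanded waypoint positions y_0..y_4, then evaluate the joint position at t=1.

y_0 = S_0(0) = a_0 = 1
y_1 = S_1(0) = a_1 = 0
y_2 = S_2(0) = a_2 = 2
y_3 = S_3(0) = a_3 = 3
y_4 = S_3(3) = -4
t_q=1 is in segment 0 (τ=1); S_0(τ)=305/1376

y_0=1 y_1=0 y_2=2 y_3=3 y_4=-4
S(1) = 305/1376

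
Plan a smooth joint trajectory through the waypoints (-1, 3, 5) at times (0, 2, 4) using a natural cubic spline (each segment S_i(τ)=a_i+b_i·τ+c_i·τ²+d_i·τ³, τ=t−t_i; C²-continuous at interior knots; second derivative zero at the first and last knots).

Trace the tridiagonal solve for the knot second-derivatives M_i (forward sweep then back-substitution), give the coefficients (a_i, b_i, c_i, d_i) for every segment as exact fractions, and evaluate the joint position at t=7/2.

Δ: Δ0=2, Δ1=1
row 1: diag=8, rhs=-6; c'=1/4, d'=-3/4
back: M1=-3/4
M: M0=0, M1=-3/4, M2=0
seg 0: a=-1, c=M0/2=0, d=(M1−M0)/(6·2)=-1/16, b=Δ0−h0·(2M0+M1)/6=9/4
seg 1: a=3, c=M1/2=-3/8, d=(M2−M1)/(6·2)=1/16, b=Δ1−h1·(2M1+M2)/6=3/2
t_q=7/2 → seg 1, τ=3/2; S=3+3/2·τ+-3/8·τ²+1/16·τ³=591/128

  seg 0: a=-1 b=9/4 c=0 d=-1/16
  seg 1: a=3 b=3/2 c=-3/8 d=1/16
S(7/2) = 591/128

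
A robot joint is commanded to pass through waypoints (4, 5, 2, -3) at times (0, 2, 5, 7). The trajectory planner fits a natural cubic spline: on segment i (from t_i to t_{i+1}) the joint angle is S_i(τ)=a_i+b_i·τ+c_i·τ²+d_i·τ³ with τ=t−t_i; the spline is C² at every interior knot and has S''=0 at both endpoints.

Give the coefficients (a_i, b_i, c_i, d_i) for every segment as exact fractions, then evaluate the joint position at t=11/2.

Δ: Δ0=1/2, Δ1=-1, Δ2=-5/2
row 1: diag=10, rhs=-9; c'=3/10, d'=-9/10
row 2: denom=10−3·3/10=91/10; d'=(-9−3·-9/10)/(91/10)=-9/13
back: M2=-9/13
back: M1=-9/10−3/10·-9/13=-9/13
M: M0=0, M1=-9/13, M2=-9/13, M3=0
seg 0: a=4, c=M0/2=0, d=(M1−M0)/(6·2)=-3/52, b=Δ0−h0·(2M0+M1)/6=19/26
seg 1: a=5, c=M1/2=-9/26, d=(M2−M1)/(6·3)=0, b=Δ1−h1·(2M1+M2)/6=1/26
seg 2: a=2, c=M2/2=-9/26, d=(M3−M2)/(6·2)=3/52, b=Δ2−h2·(2M2+M3)/6=-53/26
t_q=11/2 → seg 2, τ=1/2; S=2+-53/26·τ+-9/26·τ²+3/52·τ³=375/416

  seg 0: a=4 b=19/26 c=0 d=-3/52
  seg 1: a=5 b=1/26 c=-9/26 d=0
  seg 2: a=2 b=-53/26 c=-9/26 d=3/52
S(11/2) = 375/416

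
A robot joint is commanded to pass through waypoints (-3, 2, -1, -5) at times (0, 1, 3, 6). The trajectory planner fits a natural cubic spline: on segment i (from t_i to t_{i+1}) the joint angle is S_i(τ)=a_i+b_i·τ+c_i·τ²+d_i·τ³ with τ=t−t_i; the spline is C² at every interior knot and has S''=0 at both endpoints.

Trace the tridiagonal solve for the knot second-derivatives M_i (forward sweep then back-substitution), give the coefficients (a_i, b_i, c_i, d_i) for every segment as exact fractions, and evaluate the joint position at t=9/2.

  seg 0: a=-3 b=37/6 c=0 d=-7/6
  seg 1: a=2 b=8/3 c=-7/2 d=17/24
  seg 2: a=-1 b=-17/6 c=3/4 d=-1/12
S(9/2) = -123/32

Δ: Δ0=5, Δ1=-3/2, Δ2=-4/3
row 1: diag=6, rhs=-39; c'=1/3, d'=-13/2
row 2: denom=10−2·1/3=28/3; d'=(1−2·-13/2)/(28/3)=3/2
back: M2=3/2
back: M1=-13/2−1/3·3/2=-7
M: M0=0, M1=-7, M2=3/2, M3=0
seg 0: a=-3, c=M0/2=0, d=(M1−M0)/(6·1)=-7/6, b=Δ0−h0·(2M0+M1)/6=37/6
seg 1: a=2, c=M1/2=-7/2, d=(M2−M1)/(6·2)=17/24, b=Δ1−h1·(2M1+M2)/6=8/3
seg 2: a=-1, c=M2/2=3/4, d=(M3−M2)/(6·3)=-1/12, b=Δ2−h2·(2M2+M3)/6=-17/6
t_q=9/2 → seg 2, τ=3/2; S=-1+-17/6·τ+3/4·τ²+-1/12·τ³=-123/32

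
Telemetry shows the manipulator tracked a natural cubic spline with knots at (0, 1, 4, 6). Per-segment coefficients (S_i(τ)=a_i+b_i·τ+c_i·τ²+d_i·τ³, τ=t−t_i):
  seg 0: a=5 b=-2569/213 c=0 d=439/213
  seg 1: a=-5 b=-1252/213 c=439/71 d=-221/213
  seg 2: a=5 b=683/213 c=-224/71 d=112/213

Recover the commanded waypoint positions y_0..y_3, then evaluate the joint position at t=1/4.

y_0=5 y_1=-5 y_2=5 y_3=3
S(1/4) = 9165/4544

y_0 = S_0(0) = a_0 = 5
y_1 = S_1(0) = a_1 = -5
y_2 = S_2(0) = a_2 = 5
y_3 = S_2(2) = 3
t_q=1/4 is in segment 0 (τ=1/4); S_0(τ)=9165/4544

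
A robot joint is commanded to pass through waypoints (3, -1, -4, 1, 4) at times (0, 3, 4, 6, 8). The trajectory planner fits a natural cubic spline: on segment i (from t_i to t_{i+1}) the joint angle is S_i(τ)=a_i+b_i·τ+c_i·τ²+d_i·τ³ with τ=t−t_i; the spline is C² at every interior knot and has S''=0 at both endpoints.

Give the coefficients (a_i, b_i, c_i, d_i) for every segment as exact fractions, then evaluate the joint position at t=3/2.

Δ: Δ0=-4/3, Δ1=-3, Δ2=5/2, Δ3=3/2
row 1: diag=8, rhs=-10; c'=1/8, d'=-5/4
row 2: denom=6−1·1/8=47/8; d'=(33−1·-5/4)/(47/8)=274/47
row 3: denom=8−2·16/47=344/47; d'=(-6−2·274/47)/(344/47)=-415/172
back: M3=-415/172
back: M2=274/47−16/47·-415/172=286/43
back: M1=-5/4−1/8·286/43=-179/86
M: M0=0, M1=-179/86, M2=286/43, M3=-415/172, M4=0
seg 0: a=3, c=M0/2=0, d=(M1−M0)/(6·3)=-179/1548, b=Δ0−h0·(2M0+M1)/6=-151/516
seg 1: a=-1, c=M1/2=-179/172, d=(M2−M1)/(6·1)=751/516, b=Δ1−h1·(2M1+M2)/6=-881/258
seg 2: a=-4, c=M2/2=143/43, d=(M3−M2)/(6·2)=-1559/2064, b=Δ2−h2·(2M2+M3)/6=-583/516
seg 3: a=1, c=M3/2=-415/344, d=(M4−M3)/(6·2)=415/2064, b=Δ3−h3·(2M3+M4)/6=401/129
t_q=3/2 → seg 0, τ=3/2; S=3+-151/516·τ+0·τ²+-179/1548·τ³=2987/1376

  seg 0: a=3 b=-151/516 c=0 d=-179/1548
  seg 1: a=-1 b=-881/258 c=-179/172 d=751/516
  seg 2: a=-4 b=-583/516 c=143/43 d=-1559/2064
  seg 3: a=1 b=401/129 c=-415/344 d=415/2064
S(3/2) = 2987/1376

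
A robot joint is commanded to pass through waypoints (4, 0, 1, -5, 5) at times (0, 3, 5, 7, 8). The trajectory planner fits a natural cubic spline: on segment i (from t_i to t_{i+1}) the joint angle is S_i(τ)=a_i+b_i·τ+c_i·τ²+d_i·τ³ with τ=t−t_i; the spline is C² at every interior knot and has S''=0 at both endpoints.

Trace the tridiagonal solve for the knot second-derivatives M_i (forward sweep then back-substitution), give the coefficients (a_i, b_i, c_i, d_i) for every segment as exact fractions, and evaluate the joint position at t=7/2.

Δ: Δ0=-4/3, Δ1=1/2, Δ2=-3, Δ3=10
row 1: diag=10, rhs=11; c'=1/5, d'=11/10
row 2: denom=8−2·1/5=38/5; d'=(-21−2·11/10)/(38/5)=-58/19
row 3: denom=6−2·5/19=104/19; d'=(78−2·-58/19)/(104/19)=799/52
back: M3=799/52
back: M2=-58/19−5/19·799/52=-369/52
back: M1=11/10−1/5·-369/52=131/52
M: M0=0, M1=131/52, M2=-369/52, M3=799/52, M4=0
seg 0: a=4, c=M0/2=0, d=(M1−M0)/(6·3)=131/936, b=Δ0−h0·(2M0+M1)/6=-809/312
seg 1: a=0, c=M1/2=131/104, d=(M2−M1)/(6·2)=-125/156, b=Δ1−h1·(2M1+M2)/6=185/156
seg 2: a=1, c=M2/2=-369/104, d=(M3−M2)/(6·2)=73/39, b=Δ2−h2·(2M2+M3)/6=-529/156
seg 3: a=-5, c=M3/2=799/104, d=(M4−M3)/(6·1)=-799/312, b=Δ3−h3·(2M3+M4)/6=761/156
t_q=7/2 → seg 1, τ=1/2; S=0+185/156·τ+131/104·τ²+-125/156·τ³=21/26

  seg 0: a=4 b=-809/312 c=0 d=131/936
  seg 1: a=0 b=185/156 c=131/104 d=-125/156
  seg 2: a=1 b=-529/156 c=-369/104 d=73/39
  seg 3: a=-5 b=761/156 c=799/104 d=-799/312
S(7/2) = 21/26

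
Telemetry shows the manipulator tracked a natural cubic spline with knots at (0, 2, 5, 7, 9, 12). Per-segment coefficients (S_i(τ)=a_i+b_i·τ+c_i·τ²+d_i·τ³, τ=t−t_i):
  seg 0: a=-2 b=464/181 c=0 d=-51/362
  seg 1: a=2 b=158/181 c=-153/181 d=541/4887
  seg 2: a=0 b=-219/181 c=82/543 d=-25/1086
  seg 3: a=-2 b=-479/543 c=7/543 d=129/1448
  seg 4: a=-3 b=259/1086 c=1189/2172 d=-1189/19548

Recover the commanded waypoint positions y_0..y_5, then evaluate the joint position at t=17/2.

y_0 = S_0(0) = a_0 = -2
y_1 = S_1(0) = a_1 = 2
y_2 = S_2(0) = a_2 = 0
y_3 = S_3(0) = a_3 = -2
y_4 = S_4(0) = a_4 = -3
y_5 = S_4(3) = 1
t_q=17/2 is in segment 3 (τ=3/2); S_3(τ)=-34677/11584

y_0=-2 y_1=2 y_2=0 y_3=-2 y_4=-3 y_5=1
S(17/2) = -34677/11584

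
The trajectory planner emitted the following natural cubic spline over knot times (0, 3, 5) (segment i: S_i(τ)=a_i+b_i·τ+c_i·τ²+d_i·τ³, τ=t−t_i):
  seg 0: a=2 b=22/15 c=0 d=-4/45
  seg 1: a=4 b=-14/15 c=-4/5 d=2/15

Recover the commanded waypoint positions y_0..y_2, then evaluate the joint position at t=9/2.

y_0=2 y_1=4 y_2=0
S(9/2) = 5/4

y_0 = S_0(0) = a_0 = 2
y_1 = S_1(0) = a_1 = 4
y_2 = S_1(2) = 0
t_q=9/2 is in segment 1 (τ=3/2); S_1(τ)=5/4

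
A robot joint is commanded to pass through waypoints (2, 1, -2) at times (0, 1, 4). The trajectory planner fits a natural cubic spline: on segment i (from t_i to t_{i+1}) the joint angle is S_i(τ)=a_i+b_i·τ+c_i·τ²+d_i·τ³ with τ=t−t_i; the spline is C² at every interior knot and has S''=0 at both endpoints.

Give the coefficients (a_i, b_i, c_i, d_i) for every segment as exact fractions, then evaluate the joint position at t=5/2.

  seg 0: a=2 b=-1 c=0 d=0
  seg 1: a=1 b=-1 c=0 d=0
S(5/2) = -1/2

Δ: Δ0=-1, Δ1=-1
row 1: diag=8, rhs=0; c'=3/8, d'=0
back: M1=0
M: M0=0, M1=0, M2=0
seg 0: a=2, c=M0/2=0, d=(M1−M0)/(6·1)=0, b=Δ0−h0·(2M0+M1)/6=-1
seg 1: a=1, c=M1/2=0, d=(M2−M1)/(6·3)=0, b=Δ1−h1·(2M1+M2)/6=-1
t_q=5/2 → seg 1, τ=3/2; S=1+-1·τ+0·τ²+0·τ³=-1/2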